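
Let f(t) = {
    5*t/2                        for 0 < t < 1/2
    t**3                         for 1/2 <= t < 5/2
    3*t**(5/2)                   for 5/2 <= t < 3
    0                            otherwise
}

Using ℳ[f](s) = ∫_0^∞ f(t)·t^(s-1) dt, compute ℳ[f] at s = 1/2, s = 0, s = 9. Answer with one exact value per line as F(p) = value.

breakpoints 1/2, 5/2: one integral from each of the 3 segments
∫ 5*t/2·t^(s-1) over [0, 1/2)
on [1/2, 5/2) integrate f = t**3 against the kernel
on [5/2, 3): add ∫ 3*t**(5/2)·t^(s-1) dt

F(1/2) = 67*sqrt(2)/168 + 125*sqrt(10)/56 + 91/8
F(0) = -15*sqrt(10)/4 + 77/12 + 54*sqrt(3)/5
F(9) = -146484375*sqrt(10)/47104 + 20345053/4096 + 1062882*sqrt(3)/23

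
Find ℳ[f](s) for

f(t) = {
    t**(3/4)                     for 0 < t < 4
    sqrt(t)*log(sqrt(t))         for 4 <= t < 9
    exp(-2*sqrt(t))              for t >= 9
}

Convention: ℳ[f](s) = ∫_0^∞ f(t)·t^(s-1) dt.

2*(-4*144**s*s*(4*s + 3)*log(2) - 2*144**s*(4*s + 3)*log(2) + 2*144**s*(4*s + 3) + 4*144**s*sqrt(2)*(4*s**2 + 4*s + 1) + 6*324**s*s*(4*s + 3)*log(3) - 3*324**s*(4*s + 3) + 3*324**s*(4*s + 3)*log(3) + 9**s*(4*s + 3)*(4*s**2 + 4*s + 1)*uppergamma(2*s, 6))/(36**s*(4*s + 3)*(4*s**2 + 4*s + 1))
  Re(s) > -3/4

undo the power substitution: t**(3/2) on [0, 2); t*log(t) on [2, 3); exp(-2*t) on [3, ∞)
summing 3 kernel integrals split by 4, 9 yields ℳ[f](s)
over [0, 4), the kernel integral of t**(3/4) enters the sum
segment [4, 9) carries sqrt(t)*log(sqrt(t)); integrate it
segment [9, ∞) carries exp(-2*sqrt(t)); integrate it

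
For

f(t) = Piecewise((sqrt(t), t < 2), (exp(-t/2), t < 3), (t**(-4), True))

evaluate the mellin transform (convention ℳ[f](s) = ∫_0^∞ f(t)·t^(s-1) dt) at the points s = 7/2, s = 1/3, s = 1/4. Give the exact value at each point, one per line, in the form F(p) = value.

F(7/2) = -78*sqrt(3)*exp(-3/2) - 15*sqrt(2)*sqrt(pi)*erfc(sqrt(6)/2) + 2*sqrt(3)/3 + 4 + 15*sqrt(2)*sqrt(pi)*erfc(1) + 58*sqrt(2)*exp(-1)
F(1/3) = -2**(1/3)*uppergamma(1/3, 3/2) + 3**(1/3)/297 + 2**(1/3)*uppergamma(1/3, 1) + 6*2**(5/6)/5
F(1/4) = -2**(1/4)*uppergamma(1/4, 3/2) + 4*3**(1/4)/1215 + 2**(1/4)*uppergamma(1/4, 1) + 4*2**(3/4)/3

the 3 pieces separated at 2, 3 each add one integral
piece [0, 2): integrate sqrt(t) against the kernel
for t in [2, 3): the term is ∫ exp(-t/2)·t^(s-1)
[3, ∞) adds the kernel integral of t**(-4)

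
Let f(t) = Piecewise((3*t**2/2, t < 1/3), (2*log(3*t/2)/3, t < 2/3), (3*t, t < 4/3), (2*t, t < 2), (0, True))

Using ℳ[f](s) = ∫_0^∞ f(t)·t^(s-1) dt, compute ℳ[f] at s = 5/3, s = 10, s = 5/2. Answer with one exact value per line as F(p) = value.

remove the shared t-power first: 3*t/2 on [0, 1/3); 2*log(3*t/2)/(3*t) on [1/3, 2/3); 3 on [2/3, 4/3); …
the common scale on t comes off first: t/2 on [0, 1); 2*log(t/2)/t on [1, 2); 3 on [2, 4); …
the common scale on t comes off first: t on [0, 1/2); log(t)/t on [1/2, 1); 3 on [1, 2); …
decompose at 1/3, 2/3, 4/3; ℳ[f](s) sums the 4 pieces' integrals
piece [0, 1/3): integrate 3*t**2/2 against the kernel
∫ over [1/3, 2/3) of 2*log(3*t/2)/3·t^(s-1) joins the sum
piece [2/3, 4/3): integrate 3*t against the kernel
on [4/3, 2) integrate f = 2*t against the kernel

F(5/3) = 3**(1/3)*(-1089*2**(2/3) + 220*log(2) + 157 + 2200*2**(1/3) + 4950*6**(2/3))/4950
F(10) = log(2)/885735 + 437869228439/1169170200
F(5/2) = sqrt(3)*(-12816*sqrt(2) + 1260*log(2) + 58279 + 194400*sqrt(6))/127575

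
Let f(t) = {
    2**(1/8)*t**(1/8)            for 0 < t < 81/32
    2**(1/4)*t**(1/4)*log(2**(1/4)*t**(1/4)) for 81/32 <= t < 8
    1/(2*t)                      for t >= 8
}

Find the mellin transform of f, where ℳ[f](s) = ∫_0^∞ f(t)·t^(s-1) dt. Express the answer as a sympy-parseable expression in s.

invert the common scale on t to get t**(1/8) on [0, 81/16); t**(1/4)*log(t**(1/4)) on [81/16, 16); 1/t on [16, ∞)
the power substitution comes off first: t**(1/4) on [0, 9/4); sqrt(t)*log(sqrt(t)) on [9/4, 4); t**(-2) on [4, ∞)
reversing the power substitution: sqrt(t) on [0, 3/2); t*log(t) on [3/2, 2); t**(-4) on [2, ∞)
linearity at 81/32, 8 turns ℳ[f](s) into 3 summed integrals
segment 0 to 81/32 holds 2**(1/8)*t**(1/8); add its integral
over [81/32, 8), the kernel integral of 2**(1/4)*t**(1/4)*log(2**(1/4)*t**(1/4)) enters the sum
segment 8 to ∞ holds 1/(2*t); add its integral

(128*2**(8*s)*s*(4*s - 4)*(8*s + 1)*log(2) - 32*2**(8*s)*(4*s - 4)*(8*s + 1) + 32*2**(8*s)*(4*s - 4)*(8*s + 1)*log(2) - 2**(8*s)*(8*s + 1)*(16*s**2 + 8*s + 1) - 96*3**(4*s)*s*(4*s - 4)*(8*s + 1)*log(3) + 96*3**(4*s)*s*(4*s - 4)*(8*s + 1)*log(2) - 24*3**(4*s)*(4*s - 4)*(8*s + 1)*log(3) + 24*3**(4*s)*(4*s - 4)*(8*s + 1)*log(2) + 24*3**(4*s)*(4*s - 4)*(8*s + 1) + 16*3**(4*s)*sqrt(6)*(4*s - 4)*(16*s**2 + 8*s + 1))/(4*2**(5*s)*(4*s - 4)*(8*s + 1)*(16*s**2 + 8*s + 1))
  -1/8 < Re(s) < 1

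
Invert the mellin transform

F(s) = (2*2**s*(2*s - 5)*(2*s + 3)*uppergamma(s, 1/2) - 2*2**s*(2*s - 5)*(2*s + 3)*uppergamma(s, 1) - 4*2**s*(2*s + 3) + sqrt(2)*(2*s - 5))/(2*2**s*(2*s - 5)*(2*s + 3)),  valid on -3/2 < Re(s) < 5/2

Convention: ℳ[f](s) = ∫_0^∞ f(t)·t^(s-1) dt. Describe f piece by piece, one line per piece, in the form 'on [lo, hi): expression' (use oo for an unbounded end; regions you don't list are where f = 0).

on [0, 1/2): t**(3/2)
on [1/2, 1): exp(-t)
on [1, oo): t**(-5/2)

treat the 3 regions marked off by 1/2, 1 separately and sum
[0, 1/2) adds the kernel integral of t**(3/2)
piece [1/2, 1): integrate exp(-t) against the kernel
segment 1 to ∞ holds t**(-5/2); add its integral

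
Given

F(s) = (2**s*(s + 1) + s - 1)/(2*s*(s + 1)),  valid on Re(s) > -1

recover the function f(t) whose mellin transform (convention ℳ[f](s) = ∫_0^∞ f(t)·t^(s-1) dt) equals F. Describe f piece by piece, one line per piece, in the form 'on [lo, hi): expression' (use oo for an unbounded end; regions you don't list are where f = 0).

linearity at 1 turns ℳ[f](s) into 2 summed integrals
∫ t·t^(s-1) over [0, 1)
the [1, 2) slice contributes ∫ 1/2·t^(s-1) dt

on [0, 1): t
on [1, 2): 1/2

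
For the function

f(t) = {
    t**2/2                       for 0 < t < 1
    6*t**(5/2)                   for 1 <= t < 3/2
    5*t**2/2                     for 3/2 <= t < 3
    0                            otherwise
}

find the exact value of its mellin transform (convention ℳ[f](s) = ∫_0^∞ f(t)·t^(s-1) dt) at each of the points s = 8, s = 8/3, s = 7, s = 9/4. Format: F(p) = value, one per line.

split f at 1, 3/2: ℳ[f](s) collects 3 kernel integrals
∫ over [0, 1) of t**2/2·t^(s-1) joins the sum
for t in [1, 3/2): the term is ∫ 6*t**(5/2)·t^(s-1)
piece [3/2, 3): integrate 5*t**2/2 against the kernel

F(8) = 59049*sqrt(6)/3584 + 2114174693/143360
F(8/3) = -1215*2**(1/3)*3**(2/3)/896 - 915/868 + 2187*2**(5/6)*3**(1/6)/496 + 1215*3**(2/3)/28
F(7) = 59049*sqrt(6)/4864 + 955410371/175104
F(9/4) = -405*2**(3/4)*3**(1/4)/272 - 370/323 + 243*2**(1/4)*3**(3/4)/76 + 810*3**(1/4)/17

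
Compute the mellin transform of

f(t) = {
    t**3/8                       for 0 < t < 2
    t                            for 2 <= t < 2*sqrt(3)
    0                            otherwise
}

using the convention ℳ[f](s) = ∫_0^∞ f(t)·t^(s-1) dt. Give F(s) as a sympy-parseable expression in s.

2**s*(3**(s/2 + 1/2)*(2*s + 6) - s - 5)/((s + 1)*(s + 3))
  Re(s) > -3

back out the common scale on t: t**3 on [0, 1); 2*t on [1, sqrt(3))
undo the power substitution: t**(3/2) on [0, 1); 2*sqrt(t) on [1, 3)
the 2 pieces separated at 2 each add one integral
[0, 2) adds the kernel integral of t**3/8
∫ over [2, 2*sqrt(3)) of t·t^(s-1) joins the sum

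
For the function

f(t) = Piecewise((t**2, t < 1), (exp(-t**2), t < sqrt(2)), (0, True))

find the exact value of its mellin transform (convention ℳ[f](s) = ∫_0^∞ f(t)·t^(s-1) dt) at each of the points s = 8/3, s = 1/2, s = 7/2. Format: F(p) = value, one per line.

undo the power substitution: t on [0, 1); exp(-t) on [1, 2)
treat the 2 regions marked off by 1 separately and sum
segment [0, 1) carries t**2; integrate it
∫ over [1, sqrt(2)) of exp(-t**2)·t^(s-1) joins the sum

F(8/3) = -uppergamma(4/3, 2)/2 + 3/14 + uppergamma(4/3, 1)/2
F(1/2) = -uppergamma(1/4, 2)/2 + uppergamma(1/4, 1)/2 + 2/5
F(7/2) = -uppergamma(7/4, 2)/2 + 2/11 + uppergamma(7/4, 1)/2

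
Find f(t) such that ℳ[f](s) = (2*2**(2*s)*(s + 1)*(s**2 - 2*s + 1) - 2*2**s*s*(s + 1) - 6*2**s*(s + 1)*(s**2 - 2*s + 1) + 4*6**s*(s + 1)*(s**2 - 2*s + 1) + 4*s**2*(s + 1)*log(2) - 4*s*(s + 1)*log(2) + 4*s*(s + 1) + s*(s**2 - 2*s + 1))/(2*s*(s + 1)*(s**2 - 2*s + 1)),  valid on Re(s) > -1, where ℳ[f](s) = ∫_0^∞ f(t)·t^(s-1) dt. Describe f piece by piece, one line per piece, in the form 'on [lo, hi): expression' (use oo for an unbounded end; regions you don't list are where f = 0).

on [0, 1): t/2
on [1, 2): 2*log(t/2)/t
on [2, 4): 3
on [4, 6): 2

back out the common scale on t: t on [0, 1/2); log(t)/t on [1/2, 1); 3 on [1, 2); …
slice at 1, 2, 4, transform all 4 pieces, and sum them
∫ over [0, 1) of t/2·t^(s-1) joins the sum
segment 1 to 2 holds 2*log(t/2)/t; add its integral
for t in [2, 4): the term is ∫ 3·t^(s-1)
segment [4, 6) carries 2; integrate it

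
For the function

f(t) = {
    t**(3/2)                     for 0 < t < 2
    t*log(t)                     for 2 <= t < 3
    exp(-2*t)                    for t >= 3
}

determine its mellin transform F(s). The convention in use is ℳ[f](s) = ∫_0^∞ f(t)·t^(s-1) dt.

slice at 2, 3, transform all 3 pieces, and sum them
over [0, 2), the kernel integral of t**(3/2) enters the sum
the [2, 3) slice contributes ∫ t*log(t)·t^(s-1) dt
segment [3, ∞) carries exp(-2*t); integrate it

(-12**s*s*(2*s + 3)*log(4) - 12**s*(2*s + 3)*log(4) + 12**s*(4*s + 6) + 12**s*sqrt(2)*(4*s**2 + 8*s + 4) + 3*18**s*s*(2*s + 3)*log(3) + 18**s*(-6*s - 9) + 3*18**s*(2*s + 3)*log(3) + 3**s*(2*s + 3)*(s**2 + 2*s + 1)*uppergamma(s, 6))/(6**s*(2*s + 3)*(s**2 + 2*s + 1))
  Re(s) > -3/2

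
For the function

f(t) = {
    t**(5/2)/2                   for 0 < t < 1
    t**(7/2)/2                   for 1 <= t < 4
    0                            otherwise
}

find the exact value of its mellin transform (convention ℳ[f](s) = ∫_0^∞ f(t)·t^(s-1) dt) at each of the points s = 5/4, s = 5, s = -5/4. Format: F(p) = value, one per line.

decompose at 1; ℳ[f](s) sums the 2 pieces' integrals
segment [0, 1) carries t**(5/2)/2; integrate it
segment [1, 4) carries t**(7/2)/2; integrate it

F(5/4) = 8/285 + 1024*sqrt(2)/19
F(5) = 1966082/255
F(-5/4) = 8/45 + 32*sqrt(2)/9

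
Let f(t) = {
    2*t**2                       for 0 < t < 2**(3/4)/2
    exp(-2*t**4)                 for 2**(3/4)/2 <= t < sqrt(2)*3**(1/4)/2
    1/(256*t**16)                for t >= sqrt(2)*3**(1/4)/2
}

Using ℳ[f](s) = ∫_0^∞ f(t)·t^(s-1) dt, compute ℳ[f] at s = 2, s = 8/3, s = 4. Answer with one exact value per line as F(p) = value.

F(2) = -sqrt(2)*sqrt(pi)*erfc(sqrt(6)/2)/8 + sqrt(3)/2268 + sqrt(2)*sqrt(pi)*erfc(1)/8 + 1/4
F(8/3) = -2**(1/3)*uppergamma(2/3, 3/2)/8 + 6**(2/3)/4320 + 2**(1/3)*uppergamma(2/3, 1)/8 + 3*2**(5/6)/28
F(4) = -exp(-3/2)/8 + 1/1296 + exp(-1)/8 + sqrt(2)/12

invert the power substitution to get 2*t on [0, sqrt(2)/2); exp(-2*t**2) on [sqrt(2)/2, sqrt(3)/2); 1/(256*t**8) on [sqrt(3)/2, ∞)
strip the common scale on t: t on [0, sqrt(2)); exp(-t**2/2) on [sqrt(2), sqrt(3)); t**(-8) on [sqrt(3), ∞)
reversing the power substitution: sqrt(t) on [0, 2); exp(-t/2) on [2, 3); t**(-4) on [3, ∞)
cuts at 2**(3/4)/2, sqrt(2)*3**(1/4)/2: linearity sums the 3 kernel integrals
∫ over [0, 2**(3/4)/2) of 2*t**2·t^(s-1) joins the sum
over [2**(3/4)/2, sqrt(2)*3**(1/4)/2), the kernel integral of exp(-2*t**4) enters the sum
piece [sqrt(2)*3**(1/4)/2, ∞): integrate 1/(256*t**16) against the kernel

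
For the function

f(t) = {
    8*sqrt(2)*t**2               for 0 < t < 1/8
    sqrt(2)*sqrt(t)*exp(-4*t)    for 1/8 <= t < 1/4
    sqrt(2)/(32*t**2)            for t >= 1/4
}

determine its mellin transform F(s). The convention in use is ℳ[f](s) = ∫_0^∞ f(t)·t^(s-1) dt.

2**(-3*s - 3)*(2**(s + 5/2)*(-s - 2) + 2**(s + 5/2)*(s - 2)*(s + 2)*uppergamma(s + 1/2, 1/2) - 2**(s + 5/2)*(s - 2)*(s + 2)*uppergamma(s + 1/2, 1) + sqrt(2)*(s - 2))/((s - 2)*(s + 2))
  -2 < Re(s) < 2

reversing the common scale on t: 2*sqrt(2)*t**2 on [0, 1/4); sqrt(t)*exp(-2*t) on [1/4, 1/2); sqrt(2)/(8*t**2) on [1/2, ∞)
the shared t-power comes off first: 2*sqrt(2)*t**(3/2) on [0, 1/4); exp(-2*t) on [1/4, 1/2); sqrt(2)/(8*t**(5/2)) on [1/2, ∞)
invert the common scale on t to get t**(3/2) on [0, 1/2); exp(-t) on [1/2, 1); t**(-5/2) on [1, ∞)
along the cuts 1/8, 1/4, ℳ[f](s) splits into 3 integrals
between 0 and 1/8 the integrand is 8*sqrt(2)*t**2·t^(s-1)
[1/8, 1/4) adds the kernel integral of sqrt(2)*sqrt(t)*exp(-4*t)
piece [1/4, ∞): integrate sqrt(2)/(32*t**2) against the kernel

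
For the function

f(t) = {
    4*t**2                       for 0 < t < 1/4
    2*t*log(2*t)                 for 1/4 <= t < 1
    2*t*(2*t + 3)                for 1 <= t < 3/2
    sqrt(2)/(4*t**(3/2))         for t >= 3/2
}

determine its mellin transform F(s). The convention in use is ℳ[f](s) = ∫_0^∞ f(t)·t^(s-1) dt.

reversing the common scale on t: t**2 on [0, 1/2); t*log(t) on [1/2, 2); t*(t + 3) on [2, 3); …
the shared t-power comes off first: t on [0, 1/2); log(t) on [1/2, 2); t + 3 on [2, 3); …
cuts at 1/4, 1, 3/2: linearity sums the 4 kernel integrals
between 0 and 1/4 the integrand is 4*t**2·t^(s-1)
between 1/4 and 1 the integrand is 2*t*log(2*t)·t^(s-1)
on [1, 3/2): add ∫ 2*t*(2*t + 3)·t^(s-1) dt
the [3/2, ∞) slice contributes ∫ sqrt(2)/(4*t**(3/2))·t^(s-1) dt

(360*2**(2*s)*(3 - 2*s)*(s + 1)**2 + 72*2**(2*s)*(s + 1)*(s + 2)*(2*s - 3)*log(2) - 216*2**(2*s)*(s + 1)*(2*s - 3) - 72*2**(2*s)*(s + 2)*(2*s - 3) - 8*sqrt(3)*6**s*(s + 1)**2*(s + 2) + 648*6**s*(s + 1)**2*(2*s - 3) + 324*6**s*(s + 1)*(2*s - 3) + 9*(s + 1)**2*(2*s - 3) + 18*(s + 1)*(s + 2)*(2*s - 3)*log(2) + 18*(s + 2)*(2*s - 3))/(36*2**(2*s)*(s + 1)**2*(s + 2)*(2*s - 3))
  -2 < Re(s) < 3/2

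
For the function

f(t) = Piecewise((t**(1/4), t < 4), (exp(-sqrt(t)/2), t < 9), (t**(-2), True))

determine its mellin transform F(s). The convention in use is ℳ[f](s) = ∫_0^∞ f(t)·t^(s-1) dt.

remove the power substitution first: sqrt(t) on [0, 2); exp(-t/2) on [2, 3); t**(-4) on [3, ∞)
decompose at 4, 9; ℳ[f](s) sums the 3 pieces' integrals
[0, 4) adds the kernel integral of t**(1/4)
for t in [4, 9): the term is ∫ exp(-sqrt(t)/2)·t^(s-1)
segment [9, ∞) carries t**(-2); integrate it

(162*2**(2*s)*(s - 2)*(4*s + 1)*uppergamma(2*s, 1) - 162*2**(2*s)*(s - 2)*(4*s + 1)*uppergamma(2*s, 3/2) + 324*2**(2*s + 1/2)*(s - 2) - 9**s*(4*s + 1))/(81*(s - 2)*(4*s + 1))
  -1/4 < Re(s) < 2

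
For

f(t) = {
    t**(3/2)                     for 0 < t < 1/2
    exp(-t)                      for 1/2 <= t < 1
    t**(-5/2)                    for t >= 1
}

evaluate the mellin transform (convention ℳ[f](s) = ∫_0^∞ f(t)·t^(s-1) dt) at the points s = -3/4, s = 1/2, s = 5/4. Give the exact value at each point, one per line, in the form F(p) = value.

F(-3/4) = -uppergamma(-3/4, 1) + 4/13 + uppergamma(-3/4, 1/2) + 2*2**(1/4)/3
F(1/2) = -sqrt(pi)*erfc(1) + sqrt(pi)*erfc(sqrt(2)/2) + 5/8
F(5/4) = -uppergamma(5/4, 1) + 2**(1/4)/22 + uppergamma(5/4, 1/2) + 4/5

the 3 pieces separated at 1/2, 1 each add one integral
segment 0 to 1/2 holds t**(3/2); add its integral
segment [1/2, 1) carries exp(-t); integrate it
piece [1, ∞): integrate t**(-5/2) against the kernel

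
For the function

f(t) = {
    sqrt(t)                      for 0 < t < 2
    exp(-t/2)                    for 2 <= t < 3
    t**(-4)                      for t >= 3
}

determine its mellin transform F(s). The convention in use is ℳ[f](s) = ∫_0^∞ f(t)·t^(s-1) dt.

split f at 2, 3: ℳ[f](s) collects 3 kernel integrals
the [0, 2) slice contributes ∫ sqrt(t)·t^(s-1) dt
on [2, 3) integrate f = exp(-t/2) against the kernel
between 3 and ∞ the integrand is t**(-4)·t^(s-1)

(2**s*(s - 4)*(2*s + 1)*uppergamma(s, 1) - 2**s*(s - 4)*(2*s + 1)*uppergamma(s, 3/2) + 2*2**(s + 1/2)*(s - 4) - 3**s*(2*s + 1)/81)/((s - 4)*(2*s + 1))
  -1/2 < Re(s) < 4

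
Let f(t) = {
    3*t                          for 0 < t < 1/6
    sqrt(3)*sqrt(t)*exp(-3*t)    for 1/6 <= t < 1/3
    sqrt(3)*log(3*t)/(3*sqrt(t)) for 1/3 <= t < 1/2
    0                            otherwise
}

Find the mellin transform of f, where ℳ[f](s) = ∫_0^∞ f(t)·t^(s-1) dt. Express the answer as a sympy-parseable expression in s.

2**(1/2 - s)*(6*2**(s + 1/2)*(s + 1)*(8*s - (2*s + 1)**2)*uppergamma(s + 1/2, 1/2) - 6*2**(s + 1/2)*(s + 1)*(8*s - (2*s + 1)**2)*uppergamma(s + 1/2, 1) - 24*2**(s + 1/2)*(s + 1) + 3**(s + 1/2)*(s + 1)*(2*s + 1)*(-8*log(3) + 8*log(2)) + 3**(s + 1/2)*(s + 1)*(-16*log(2) + 16*log(3)) + 16*3**(s + 1/2)*(s + 1) + 3*sqrt(2)*(8*s - (2*s + 1)**2))/(12*3**s*(s + 1)*(8*s - (2*s + 1)**2))
  Re(s) > -1

invert the common scale on t to get 3*t/2 on [0, 1/3); sqrt(6)*sqrt(t)*exp(-3*t/2)/2 on [1/3, 2/3); sqrt(6)*log(3*t/2)/(3*sqrt(t)) on [2/3, 1)
reversing the common scale on t: t on [0, 1/2); sqrt(t)*exp(-t) on [1/2, 1); log(t)/sqrt(t) on [1, 3/2)
peel off the shared t-power: sqrt(t) on [0, 1/2); exp(-t) on [1/2, 1); log(t)/t on [1, 3/2)
treat the 3 regions marked off by 1/6, 1/3 separately and sum
the [0, 1/6) slice contributes ∫ 3*t·t^(s-1) dt
piece [1/6, 1/3): integrate sqrt(3)*sqrt(t)*exp(-3*t) against the kernel
between 1/3 and 1/2 the integrand is sqrt(3)*log(3*t)/(3*sqrt(t))·t^(s-1)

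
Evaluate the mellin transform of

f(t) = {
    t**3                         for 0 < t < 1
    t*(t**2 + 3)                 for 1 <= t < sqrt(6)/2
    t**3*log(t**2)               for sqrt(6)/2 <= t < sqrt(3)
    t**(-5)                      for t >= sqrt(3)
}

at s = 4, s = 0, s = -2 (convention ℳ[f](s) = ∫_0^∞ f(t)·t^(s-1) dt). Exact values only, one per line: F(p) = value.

F(4) = -113*sqrt(3)/147 - 27*sqrt(6)*log(3)/112 - 3/5 + 27*sqrt(6)*log(2)/112 + 3861*sqrt(6)/3920 + 27*sqrt(3)*log(3)/7
F(0) = -3 - 89*sqrt(3)/135 + log(2**(sqrt(6)/4)*3**(-sqrt(6)/4 + sqrt(3))) + 23*sqrt(6)/12
F(-2) = -1133*sqrt(3)/567 + sqrt(6)/2 + log(2**(sqrt(6)/2)*3**(-sqrt(6)/2 + sqrt(3))) + 3

remove the power substitution first: t**(3/2) on [0, 1); sqrt(t)*(t + 3) on [1, 3/2); t**(3/2)*log(t) on [3/2, 3); …
remove the shared t-power first: t on [0, 1); t + 3 on [1, 3/2); t*log(t) on [3/2, 3); …
breakpoints 1, sqrt(6)/2, sqrt(3): one integral from each of the 4 segments
piece [0, 1): integrate t**3 against the kernel
over [1, sqrt(6)/2), the kernel integral of t*(t**2 + 3) enters the sum
∫ t**3*log(t**2)·t^(s-1) over [sqrt(6)/2, sqrt(3))
the [sqrt(3), ∞) slice contributes ∫ t**(-5)·t^(s-1) dt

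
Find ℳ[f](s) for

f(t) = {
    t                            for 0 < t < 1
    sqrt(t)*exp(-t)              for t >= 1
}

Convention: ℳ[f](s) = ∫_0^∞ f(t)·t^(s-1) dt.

((s + 1)*uppergamma(s + 1/2, 1) + 1)/(s + 1)
  Re(s) > -1

reversing the shared t-power: sqrt(t) on [0, 1); exp(-t) on [1, ∞)
split f at 1: ℳ[f](s) collects 2 kernel integrals
segment [0, 1) carries t; integrate it
piece [1, ∞): integrate sqrt(t)*exp(-t) against the kernel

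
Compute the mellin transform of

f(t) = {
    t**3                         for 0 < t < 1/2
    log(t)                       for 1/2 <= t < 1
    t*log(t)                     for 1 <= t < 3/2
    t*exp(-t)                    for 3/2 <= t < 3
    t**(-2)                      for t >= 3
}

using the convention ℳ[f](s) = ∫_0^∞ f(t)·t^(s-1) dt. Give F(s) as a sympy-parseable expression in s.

(72*2**s*(s - 2)*(s + 1)**2*(s + 3)*(2*s - (s + 1)**2 + 1)*uppergamma(s + 1, 3/2) - 72*2**s*(s - 2)*(s + 1)**2*(s + 3)*(2*s - (s + 1)**2 + 1)*uppergamma(s + 1, 3) + 72*2**s*(s - 2)*(s + 1)**2*(s + 3) + 72*2**s*(s - 2)*(s + 3)*(2*s - (s + 1)**2 + 1) + 3**s*(s - 2)*(s + 1)*(s + 3)*(-108*log(2) + 108*log(3))*(2*s - (s + 1)**2 + 1) - 108*3**s*(s - 2)*(s + 3)*(2*s - (s + 1)**2 + 1) - 8*6**s*(s + 1)**2*(s + 3)*(2*s - (s + 1)**2 + 1) - 72*(s - 2)*(s + 1)**3*(s + 3)*log(2) - 72*(s - 2)*(s + 1)**2*(s + 3) + 72*(s - 2)*(s + 1)**2*(s + 3)*log(2) + 9*(s - 2)*(s + 1)**2*(2*s - (s + 1)**2 + 1))/(72*2**s*(s - 2)*(s + 1)**2*(s + 3)*(2*s - (s + 1)**2 + 1))
  -3 < Re(s) < 2

peel off the shared t-power: t**2 on [0, 1/2); log(t)/t on [1/2, 1); log(t) on [1, 3/2); …
f breaks at 1/2, 1, 3/2, 3 into 5 integrals to sum
segment 0 to 1/2 holds t**3; add its integral
over [1/2, 1), the kernel integral of log(t) enters the sum
∫ t*log(t)·t^(s-1) over [1, 3/2)
∫ over [3/2, 3) of t*exp(-t)·t^(s-1) joins the sum
∫ over [3, ∞) of t**(-2)·t^(s-1) joins the sum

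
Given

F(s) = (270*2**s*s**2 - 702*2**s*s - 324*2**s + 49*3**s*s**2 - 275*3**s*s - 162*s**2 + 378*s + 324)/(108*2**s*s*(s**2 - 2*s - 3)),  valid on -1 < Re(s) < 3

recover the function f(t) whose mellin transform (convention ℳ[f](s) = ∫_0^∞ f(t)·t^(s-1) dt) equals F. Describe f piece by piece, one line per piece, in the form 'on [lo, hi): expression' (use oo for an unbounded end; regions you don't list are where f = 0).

on [0, 1/2): t
on [1/2, 1): 2*t + 1
on [1, 3/2): t/2
on [3/2, oo): t**(-3)

the 4 pieces separated at 1/2, 1, 3/2 each add one integral
on [0, 1/2) integrate f = t against the kernel
on [1/2, 1): add ∫ (2*t + 1)·t^(s-1) dt
on [1, 3/2): add ∫ t/2·t^(s-1) dt
∫ t**(-3)·t^(s-1) over [3/2, ∞)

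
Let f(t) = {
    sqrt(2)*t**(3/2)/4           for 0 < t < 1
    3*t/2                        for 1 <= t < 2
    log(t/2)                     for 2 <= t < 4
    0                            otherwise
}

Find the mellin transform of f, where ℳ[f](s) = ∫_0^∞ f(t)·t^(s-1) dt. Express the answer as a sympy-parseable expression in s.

(2**(2*s)*s*(s + 1)*(2*s + 3)*log(4) - 2*2**(2*s)*(s + 1)*(2*s + 3) + 6*2**s*s**2*(2*s + 3) + 2*2**s*(s + 1)*(2*s + 3) + sqrt(2)*s**2*(s + 1) - 3*s**2*(2*s + 3))/(2*s**2*(s + 1)*(2*s + 3))
  Re(s) > -3/2

remove the common scale on t first: t**(3/2) on [0, 1/2); 3*t on [1/2, 1); log(t) on [1, 2)
split f at 1, 2: ℳ[f](s) collects 3 kernel integrals
[0, 1) adds the kernel integral of sqrt(2)*t**(3/2)/4
the [1, 2) slice contributes ∫ 3*t/2·t^(s-1) dt
on [2, 4) integrate f = log(t/2) against the kernel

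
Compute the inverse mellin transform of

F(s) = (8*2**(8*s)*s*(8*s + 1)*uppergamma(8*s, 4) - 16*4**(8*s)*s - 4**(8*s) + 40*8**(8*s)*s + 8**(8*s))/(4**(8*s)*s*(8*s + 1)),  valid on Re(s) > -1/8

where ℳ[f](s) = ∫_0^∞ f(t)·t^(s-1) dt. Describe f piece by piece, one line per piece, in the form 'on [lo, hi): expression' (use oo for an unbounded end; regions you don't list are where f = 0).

peel off the power substitution: t**(1/4) on [0, 1); 2*t**(1/4) + 1 on [1, 16); exp(-2*t**(1/4)) on [16, ∞)
back out the power substitution: sqrt(t) on [0, 1); 2*sqrt(t) + 1 on [1, 4); exp(-2*sqrt(t)) on [4, ∞)
strip the power substitution: t on [0, 1); 2*t + 1 on [1, 2); exp(-2*t) on [2, ∞)
f breaks at 1, 256 into 3 integrals to sum
over [0, 1), the kernel integral of t**(1/8) enters the sum
segment 1 to 256 holds (2*t**(1/8) + 1); add its integral
∫ over [256, ∞) of exp(-2*t**(1/8))·t^(s-1) joins the sum

on [0, 1): t**(1/8)
on [1, 256): 2*t**(1/8) + 1
on [256, oo): exp(-2*t**(1/8))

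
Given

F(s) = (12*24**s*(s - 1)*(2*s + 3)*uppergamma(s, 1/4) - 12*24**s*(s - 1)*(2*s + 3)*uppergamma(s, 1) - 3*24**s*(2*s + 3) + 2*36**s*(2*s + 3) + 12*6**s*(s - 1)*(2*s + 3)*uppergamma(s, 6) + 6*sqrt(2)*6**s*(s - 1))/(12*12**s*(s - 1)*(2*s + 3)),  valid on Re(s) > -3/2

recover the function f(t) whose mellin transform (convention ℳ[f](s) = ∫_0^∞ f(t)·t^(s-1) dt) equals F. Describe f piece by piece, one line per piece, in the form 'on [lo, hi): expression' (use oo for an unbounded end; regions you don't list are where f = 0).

on [0, 1/2): t**(3/2)
on [1/2, 2): exp(-t/2)
on [2, 3): 1/(2*t)
on [3, oo): exp(-2*t)

treat the 4 regions marked off by 1/2, 2, 3 separately and sum
segment [0, 1/2) carries t**(3/2); integrate it
∫ exp(-t/2)·t^(s-1) over [1/2, 2)
over [2, 3), the kernel integral of 1/(2*t) enters the sum
[3, ∞) adds the kernel integral of exp(-2*t)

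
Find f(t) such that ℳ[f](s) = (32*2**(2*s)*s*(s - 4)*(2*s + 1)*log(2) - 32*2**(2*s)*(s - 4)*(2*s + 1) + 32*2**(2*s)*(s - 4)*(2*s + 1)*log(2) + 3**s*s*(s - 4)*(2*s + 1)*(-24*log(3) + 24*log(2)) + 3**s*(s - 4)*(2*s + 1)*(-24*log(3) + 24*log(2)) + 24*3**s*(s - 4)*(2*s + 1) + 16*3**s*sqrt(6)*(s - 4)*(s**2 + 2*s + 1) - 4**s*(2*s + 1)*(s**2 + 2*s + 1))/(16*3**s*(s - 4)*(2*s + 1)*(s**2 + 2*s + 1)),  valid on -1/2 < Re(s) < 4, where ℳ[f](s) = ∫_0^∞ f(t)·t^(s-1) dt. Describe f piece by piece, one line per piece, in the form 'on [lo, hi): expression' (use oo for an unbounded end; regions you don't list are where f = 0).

on [0, 1): sqrt(6)*sqrt(t)/2
on [1, 4/3): 3*t*log(3*t/2)/2
on [4/3, oo): 16/(81*t**4)

the common scale on t comes off first: sqrt(t) on [0, 3/2); t*log(t) on [3/2, 2); t**(-4) on [2, ∞)
treat the 3 regions marked off by 1, 4/3 separately and sum
for t in [0, 1): the term is ∫ sqrt(6)*sqrt(t)/2·t^(s-1)
[1, 4/3) adds the kernel integral of 3*t*log(3*t/2)/2
segment [4/3, ∞) carries 16/(81*t**4); integrate it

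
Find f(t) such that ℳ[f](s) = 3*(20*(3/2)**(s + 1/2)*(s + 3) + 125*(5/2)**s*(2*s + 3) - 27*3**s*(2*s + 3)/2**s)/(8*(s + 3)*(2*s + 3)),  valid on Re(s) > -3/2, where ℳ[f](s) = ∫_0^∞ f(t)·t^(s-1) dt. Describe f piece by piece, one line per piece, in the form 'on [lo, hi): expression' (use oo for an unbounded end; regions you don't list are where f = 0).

integrate the 2 segments split at 3/2, then add the results
segment 0 to 3/2 holds 5*t**(3/2)/2; add its integral
∫ over [3/2, 5/2) of 3*t**3·t^(s-1) joins the sum

on [0, 3/2): 5*t**(3/2)/2
on [3/2, 5/2): 3*t**3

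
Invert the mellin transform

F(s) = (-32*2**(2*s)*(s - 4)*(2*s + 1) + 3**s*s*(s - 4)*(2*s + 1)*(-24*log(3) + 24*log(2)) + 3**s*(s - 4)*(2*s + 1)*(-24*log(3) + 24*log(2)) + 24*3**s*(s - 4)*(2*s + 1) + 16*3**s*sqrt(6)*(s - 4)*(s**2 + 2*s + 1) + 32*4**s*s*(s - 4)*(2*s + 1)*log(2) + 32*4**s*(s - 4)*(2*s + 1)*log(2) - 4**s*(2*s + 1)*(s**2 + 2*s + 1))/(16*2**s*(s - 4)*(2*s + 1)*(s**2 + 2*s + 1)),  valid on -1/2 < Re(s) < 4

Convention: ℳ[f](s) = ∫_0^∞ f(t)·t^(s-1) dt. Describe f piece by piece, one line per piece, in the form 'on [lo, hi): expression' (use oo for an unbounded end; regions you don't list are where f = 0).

slice at 3/2, 2, transform all 3 pieces, and sum them
∫ over [0, 3/2) of sqrt(t)·t^(s-1) joins the sum
segment [3/2, 2) carries t*log(t); integrate it
[2, ∞) adds the kernel integral of t**(-4)

on [0, 3/2): sqrt(t)
on [3/2, 2): t*log(t)
on [2, oo): t**(-4)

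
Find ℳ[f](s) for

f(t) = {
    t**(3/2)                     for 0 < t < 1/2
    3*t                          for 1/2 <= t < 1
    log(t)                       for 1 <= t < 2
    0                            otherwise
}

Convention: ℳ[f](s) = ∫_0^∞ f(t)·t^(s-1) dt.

(-2*2**(2*s)*(s + 1)*(2*s + 3) + 6*2**s*s**2*(2*s + 3) + 2*2**s*(s + 1)*(2*s + 3) + 4**s*s*(s + 1)*(2*s + 3)*log(4) + sqrt(2)*s**2*(s + 1) - 3*s**2*(2*s + 3))/(2*2**s*s**2*(s + 1)*(2*s + 3))
  Re(s) > -3/2

integrate the 3 segments split at 1/2, 1, then add the results
for t in [0, 1/2): the term is ∫ t**(3/2)·t^(s-1)
[1/2, 1) adds the kernel integral of 3*t
for t in [1, 2): the term is ∫ log(t)·t^(s-1)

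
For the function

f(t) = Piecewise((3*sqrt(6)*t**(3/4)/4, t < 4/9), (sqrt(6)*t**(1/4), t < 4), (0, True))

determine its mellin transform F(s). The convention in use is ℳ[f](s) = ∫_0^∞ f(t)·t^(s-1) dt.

undo the power substitution: 3*sqrt(6)*t**(3/2)/4 on [0, 2/3); sqrt(6)*sqrt(t) on [2/3, 2)
back out the common scale on t: t**(3/2) on [0, 1); 2*sqrt(t) on [1, 3)
slice at 4/9, transform all 2 pieces, and sum them
[0, 4/9) adds the kernel integral of 3*sqrt(6)*t**(3/4)/4
the [4/9, 4) slice contributes ∫ sqrt(6)*t**(1/4)·t^(s-1) dt

2**(2*s + 2)*(3**(2*s + 1/2)*(8*s + 6) - 4*s - 5)/(9**s*(4*s + 1)*(4*s + 3))
  Re(s) > -3/4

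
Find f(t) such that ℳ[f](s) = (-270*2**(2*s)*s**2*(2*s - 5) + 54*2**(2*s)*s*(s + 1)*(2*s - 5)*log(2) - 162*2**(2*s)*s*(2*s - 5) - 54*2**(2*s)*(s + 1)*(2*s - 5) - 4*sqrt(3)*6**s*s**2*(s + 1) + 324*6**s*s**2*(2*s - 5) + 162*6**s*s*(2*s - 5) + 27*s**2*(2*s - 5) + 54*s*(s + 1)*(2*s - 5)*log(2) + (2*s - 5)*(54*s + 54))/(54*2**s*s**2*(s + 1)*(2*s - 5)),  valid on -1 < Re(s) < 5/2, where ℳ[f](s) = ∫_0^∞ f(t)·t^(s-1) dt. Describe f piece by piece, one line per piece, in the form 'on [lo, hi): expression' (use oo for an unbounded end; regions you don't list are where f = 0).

linearity at 1/2, 2, 3 turns ℳ[f](s) into 4 summed integrals
over [0, 1/2), the kernel integral of t enters the sum
[1/2, 2) adds the kernel integral of log(t)
piece [2, 3): integrate (t + 3) against the kernel
∫ over [3, ∞) of t**(-5/2)·t^(s-1) joins the sum

on [0, 1/2): t
on [1/2, 2): log(t)
on [2, 3): t + 3
on [3, oo): t**(-5/2)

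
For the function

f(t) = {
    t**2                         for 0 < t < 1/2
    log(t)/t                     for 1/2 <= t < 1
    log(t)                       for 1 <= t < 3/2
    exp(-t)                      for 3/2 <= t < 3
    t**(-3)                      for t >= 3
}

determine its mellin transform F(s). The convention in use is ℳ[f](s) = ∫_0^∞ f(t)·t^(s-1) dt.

(108*2**s*s**2*(s - 3)*(s + 2)*(s**2 - 2*s + 1)*uppergamma(s, 3/2) - 108*2**s*s**2*(s - 3)*(s + 2)*(s**2 - 2*s + 1)*uppergamma(s, 3) - 108*2**s*s**2*(s - 3)*(s + 2) + 108*2**s*(s - 3)*(s + 2)*(s**2 - 2*s + 1) - 108*3**s*s*(s - 3)*(s + 2)*(s**2 - 2*s + 1)*log(2) + 108*3**s*s*(s - 3)*(s + 2)*(s**2 - 2*s + 1)*log(3) - 108*3**s*(s - 3)*(s + 2)*(s**2 - 2*s + 1) - 4*6**s*s**2*(s + 2)*(s**2 - 2*s + 1) + 216*s**3*(s - 3)*(s + 2)*log(2) - 216*s**2*(s - 3)*(s + 2)*log(2) + 216*s**2*(s - 3)*(s + 2) + 27*s**2*(s - 3)*(s**2 - 2*s + 1))/(108*2**s*s**2*(s - 3)*(s + 2)*(s**2 - 2*s + 1))
  -2 < Re(s) < 3

the 5 pieces separated at 1/2, 1, 3/2, 3 each add one integral
segment 0 to 1/2 holds t**2; add its integral
for t in [1/2, 1): the term is ∫ log(t)/t·t^(s-1)
over [1, 3/2), the kernel integral of log(t) enters the sum
piece [3/2, 3): integrate exp(-t) against the kernel
piece [3, ∞): integrate t**(-3) against the kernel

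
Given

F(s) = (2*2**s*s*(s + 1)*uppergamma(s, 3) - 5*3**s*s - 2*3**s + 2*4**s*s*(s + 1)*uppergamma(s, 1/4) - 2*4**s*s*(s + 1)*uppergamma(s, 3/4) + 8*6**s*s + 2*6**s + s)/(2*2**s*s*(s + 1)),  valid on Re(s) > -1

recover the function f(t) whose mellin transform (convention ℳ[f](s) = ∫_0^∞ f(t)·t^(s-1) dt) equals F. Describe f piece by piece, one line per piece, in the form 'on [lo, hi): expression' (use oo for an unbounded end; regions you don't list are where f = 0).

cuts at 1/2, 3/2, 3: linearity sums the 4 kernel integrals
∫ t·t^(s-1) over [0, 1/2)
segment [1/2, 3/2) carries exp(-t/2); integrate it
on [3/2, 3): add ∫ (t + 1)·t^(s-1) dt
the [3, ∞) slice contributes ∫ exp(-t)·t^(s-1) dt

on [0, 1/2): t
on [1/2, 3/2): exp(-t/2)
on [3/2, 3): t + 1
on [3, oo): exp(-t)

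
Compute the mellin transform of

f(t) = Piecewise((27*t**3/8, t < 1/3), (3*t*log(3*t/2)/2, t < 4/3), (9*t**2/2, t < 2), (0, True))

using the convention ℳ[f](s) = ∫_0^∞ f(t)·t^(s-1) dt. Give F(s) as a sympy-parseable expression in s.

(-64*2**(2*s)*(s + 1)**2*(s + 3) + 16*2**(2*s)*(s + 1)*(s + 2)*(s + 3)*log(2) - 16*2**(2*s)*(s + 2)*(s + 3) + 144*6**s*(s + 1)**2*(s + 3) + (s + 1)**2*(s + 2) + 4*(s + 1)*(s + 2)*(s + 3)*log(2) + 4*(s + 2)*(s + 3))/(8*3**s*(s + 1)**2*(s + 2)*(s + 3))
  Re(s) > -3

remove the common scale on t first: t**3 on [0, 1/2); t*log(t) on [1/2, 2); 2*t**2 on [2, 3)
remove the shared t-power first: t**2 on [0, 1/2); log(t) on [1/2, 2); 2*t on [2, 3)
f breaks at 1/3, 4/3 into 3 integrals to sum
[0, 1/3) adds the kernel integral of 27*t**3/8
the [1/3, 4/3) slice contributes ∫ 3*t*log(3*t/2)/2·t^(s-1) dt
piece [4/3, 2): integrate 9*t**2/2 against the kernel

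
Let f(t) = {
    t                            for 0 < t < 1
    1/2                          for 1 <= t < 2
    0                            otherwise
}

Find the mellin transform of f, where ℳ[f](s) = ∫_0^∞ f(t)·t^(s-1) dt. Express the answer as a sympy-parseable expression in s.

linearity at 1 turns ℳ[f](s) into 2 summed integrals
segment 0 to 1 holds t; add its integral
piece [1, 2): integrate 1/2 against the kernel

(2**s*(s + 1) + s - 1)/(2*s*(s + 1))
  Re(s) > -1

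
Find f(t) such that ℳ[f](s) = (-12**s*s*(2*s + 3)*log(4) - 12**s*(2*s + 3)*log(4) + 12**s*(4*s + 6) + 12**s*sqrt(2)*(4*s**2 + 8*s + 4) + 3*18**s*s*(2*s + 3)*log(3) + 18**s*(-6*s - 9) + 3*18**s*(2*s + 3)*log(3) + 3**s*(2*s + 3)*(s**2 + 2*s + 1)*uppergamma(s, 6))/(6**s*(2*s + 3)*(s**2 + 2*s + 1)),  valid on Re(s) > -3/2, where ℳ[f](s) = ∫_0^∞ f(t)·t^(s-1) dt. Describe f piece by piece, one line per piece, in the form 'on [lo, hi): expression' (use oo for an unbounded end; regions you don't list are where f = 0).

breakpoints 2, 3: one integral from each of the 3 segments
on [0, 2) integrate f = t**(3/2) against the kernel
segment [2, 3) carries t*log(t); integrate it
for t in [3, ∞): the term is ∫ exp(-2*t)·t^(s-1)

on [0, 2): t**(3/2)
on [2, 3): t*log(t)
on [3, oo): exp(-2*t)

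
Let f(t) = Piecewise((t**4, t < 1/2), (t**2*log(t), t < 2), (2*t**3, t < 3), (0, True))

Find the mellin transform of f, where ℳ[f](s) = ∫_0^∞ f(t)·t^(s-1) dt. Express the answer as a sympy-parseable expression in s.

(-256*2**(2*s)*(s + 2)**2*(s + 4) + 64*2**(2*s)*(s + 2)*(s + 3)*(s + 4)*log(2) - 64*2**(2*s)*(s + 3)*(s + 4) + 864*6**s*(s + 2)**2*(s + 4) + (s + 2)**2*(s + 3) + 4*(s + 2)*(s + 3)*(s + 4)*log(2) + 4*(s + 3)*(s + 4))/(16*2**s*(s + 2)**2*(s + 3)*(s + 4))
  Re(s) > -4

remove the shared t-power first: t**2 on [0, 1/2); log(t) on [1/2, 2); 2*t on [2, 3)
treat the 3 regions marked off by 1/2, 2 separately and sum
piece [0, 1/2): integrate t**4 against the kernel
for t in [1/2, 2): the term is ∫ t**2*log(t)·t^(s-1)
piece [2, 3): integrate 2*t**3 against the kernel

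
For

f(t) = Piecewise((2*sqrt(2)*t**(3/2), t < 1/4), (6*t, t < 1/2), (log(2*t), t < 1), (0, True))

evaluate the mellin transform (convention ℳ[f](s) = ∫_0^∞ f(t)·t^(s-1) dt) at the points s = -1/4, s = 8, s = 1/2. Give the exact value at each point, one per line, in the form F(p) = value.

back out the common scale on t: t**(3/2) on [0, 1/2); 3*t on [1/2, 1); log(t) on [1, 2)
f breaks at 1/4, 1/2 into 3 integrals to sum
segment 0 to 1/4 holds 2*sqrt(2)*t**(3/2); add its integral
segment 1/4 to 1/2 holds 6*t; add its integral
piece [1/2, 1): integrate log(2*t) against the kernel

F(-1/4) = -78/5 - 2*sqrt(2) - 4*log(2) + 20*2**(1/4)
F(8) = -5609/393216 + sqrt(2)/2490368 + log(2)/8
F(1/2) = -9/2 + log(4) + 49*sqrt(2)/16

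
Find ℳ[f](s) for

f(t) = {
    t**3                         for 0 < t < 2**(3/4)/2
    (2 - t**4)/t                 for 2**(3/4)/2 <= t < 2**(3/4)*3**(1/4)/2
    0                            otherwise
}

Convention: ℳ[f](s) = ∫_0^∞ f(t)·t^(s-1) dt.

2**(1/4 - s/4)*(3**(s/4 + 3/4)*(s - 1) + 16*3**(s/4 + 3/4) - 6*s - 42)/(6*(s - 1)*(s + 3))
  Re(s) > -3

reversing the shared t-power: t**4 on [0, 2**(3/4)/2); 2 - t**4 on [2**(3/4)/2, 2**(3/4)*3**(1/4)/2)
remove the power substitution first: t**2 on [0, sqrt(2)/2); 2 - t**2 on [sqrt(2)/2, sqrt(6)/2)
the power substitution comes off first: t on [0, 1/2); 2 - t on [1/2, 3/2)
treat the 2 regions marked off by 2**(3/4)/2 separately and sum
segment 0 to 2**(3/4)/2 holds t**3; add its integral
for t in [2**(3/4)/2, 2**(3/4)*3**(1/4)/2): the term is ∫ (2 - t**4)/t·t^(s-1)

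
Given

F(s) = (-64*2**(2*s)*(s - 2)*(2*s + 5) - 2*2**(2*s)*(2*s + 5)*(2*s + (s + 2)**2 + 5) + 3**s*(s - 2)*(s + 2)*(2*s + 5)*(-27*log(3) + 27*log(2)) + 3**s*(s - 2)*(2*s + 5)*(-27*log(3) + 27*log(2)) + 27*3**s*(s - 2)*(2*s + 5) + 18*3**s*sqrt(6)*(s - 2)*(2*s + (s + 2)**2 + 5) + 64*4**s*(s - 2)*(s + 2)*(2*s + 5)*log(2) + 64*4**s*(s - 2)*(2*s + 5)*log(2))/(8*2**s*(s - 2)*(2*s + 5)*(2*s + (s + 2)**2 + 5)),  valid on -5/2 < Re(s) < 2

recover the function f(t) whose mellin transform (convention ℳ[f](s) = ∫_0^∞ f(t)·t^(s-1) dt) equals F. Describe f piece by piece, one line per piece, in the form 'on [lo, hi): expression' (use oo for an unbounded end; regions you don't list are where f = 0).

back out the shared t-power: sqrt(t) on [0, 3/2); t*log(t) on [3/2, 2); t**(-4) on [2, ∞)
slice at 3/2, 2, transform all 3 pieces, and sum them
for t in [0, 3/2): the term is ∫ t**(5/2)·t^(s-1)
segment 3/2 to 2 holds t**3*log(t); add its integral
over [2, ∞), the kernel integral of t**(-2) enters the sum

on [0, 3/2): t**(5/2)
on [3/2, 2): t**3*log(t)
on [2, oo): t**(-2)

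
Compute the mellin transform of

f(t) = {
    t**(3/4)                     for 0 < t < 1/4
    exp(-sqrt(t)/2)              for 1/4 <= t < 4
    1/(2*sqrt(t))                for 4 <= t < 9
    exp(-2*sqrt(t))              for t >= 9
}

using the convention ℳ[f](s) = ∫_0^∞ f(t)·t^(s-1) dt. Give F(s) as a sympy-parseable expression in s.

(2*1296**s*(4*s + 3) + 12*576**s*(2*s - 1)*(4*s + 3)*uppergamma(2*s, 1/4) - 12*576**s*(2*s - 1)*(4*s + 3)*uppergamma(2*s, 1) - 3*576**s*(4*s + 3) + 12*6**(2*s)*(2*s - 1)*(4*s + 3)*uppergamma(2*s, 6) + 6*sqrt(2)*6**(2*s)*(2*s - 1))/(6*144**s*(2*s - 1)*(4*s + 3))
  Re(s) > -3/4

undo the power substitution: t**(3/2) on [0, 1/2); exp(-t/2) on [1/2, 2); 1/(2*t) on [2, 3); …
integrate the 4 segments split at 1/4, 4, 9, then add the results
the [0, 1/4) slice contributes ∫ t**(3/4)·t^(s-1) dt
between 1/4 and 4 the integrand is exp(-sqrt(t)/2)·t^(s-1)
the [4, 9) slice contributes ∫ 1/(2*sqrt(t))·t^(s-1) dt
the [9, ∞) slice contributes ∫ exp(-2*sqrt(t))·t^(s-1) dt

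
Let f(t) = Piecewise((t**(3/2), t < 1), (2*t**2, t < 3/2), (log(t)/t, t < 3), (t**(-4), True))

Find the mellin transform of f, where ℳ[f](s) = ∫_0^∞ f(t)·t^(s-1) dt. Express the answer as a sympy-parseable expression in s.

slice at 1, 3/2, 3, transform all 4 pieces, and sum them
segment [0, 1) carries t**(3/2); integrate it
for t in [1, 3/2): the term is ∫ 2*t**2·t^(s-1)
∫ over [3/2, 3) of log(t)/t·t^(s-1) joins the sum
on [3, ∞) integrate f = t**(-4) against the kernel

(324*2**s*(s - 4)*(s + 2)*(s**2 - 2*s + 1) - 324*2**s*(s - 4)*(2*s + 3)*(s**2 - 2*s + 1) - 108*3**s*s*(s - 4)*(s + 2)*(2*s + 3)*log(3) + 108*3**s*s*(s - 4)*(s + 2)*(2*s + 3)*log(2) - 108*3**s*(s - 4)*(s + 2)*(2*s + 3)*log(2) + 108*3**s*(s - 4)*(s + 2)*(2*s + 3) + 108*3**s*(s - 4)*(s + 2)*(2*s + 3)*log(3) + 729*3**s*(s - 4)*(2*s + 3)*(s**2 - 2*s + 1) + 54*6**s*s*(s - 4)*(s + 2)*(2*s + 3)*log(3) - 54*6**s*(s - 4)*(s + 2)*(2*s + 3)*log(3) - 54*6**s*(s - 4)*(s + 2)*(2*s + 3) - 2*6**s*(s + 2)*(2*s + 3)*(s**2 - 2*s + 1))/(162*2**s*(s - 4)*(s + 2)*(2*s + 3)*(s**2 - 2*s + 1))
  -3/2 < Re(s) < 4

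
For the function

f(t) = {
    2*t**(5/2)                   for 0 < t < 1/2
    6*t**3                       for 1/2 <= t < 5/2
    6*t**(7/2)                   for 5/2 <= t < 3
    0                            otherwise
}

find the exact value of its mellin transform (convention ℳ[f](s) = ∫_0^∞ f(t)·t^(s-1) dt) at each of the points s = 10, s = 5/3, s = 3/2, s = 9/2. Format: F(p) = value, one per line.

summing 3 kernel integrals split by 1/2, 5/2 yields ℳ[f](s)
between 0 and 1/2 the integrand is 2*t**(5/2)·t^(s-1)
on [1/2, 5/2) integrate f = 6*t**3 against the kernel
over [5/2, 3), the kernel integral of 6*t**(7/2) enters the sum

F(10) = -1220703125*sqrt(10)/36864 + sqrt(2)/51200 + 915527343/13312 + 708588*sqrt(3)
F(5/3) = -28125*2**(5/6)*5**(1/6)/496 - 9*2**(1/3)/224 + 3*2**(5/6)/200 + 5625*2**(1/3)*5**(2/3)/224 + 8748*3**(1/6)/31
F(3/2) = -sqrt(2)/24 + 625*sqrt(10)/24 + 27911/160
F(9/2) = -sqrt(2)/320 + 15625*sqrt(10)/64 + 27068827/7168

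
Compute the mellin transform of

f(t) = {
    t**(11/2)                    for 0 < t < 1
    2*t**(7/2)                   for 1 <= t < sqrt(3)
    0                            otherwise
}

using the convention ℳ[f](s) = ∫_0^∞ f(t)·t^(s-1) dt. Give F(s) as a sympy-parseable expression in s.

invert the shared t-power to get t**(7/2) on [0, 1); 2*t**(3/2) on [1, sqrt(3))
undo the shared t-power: t**3 on [0, 1); 2*t on [1, sqrt(3))
reversing the power substitution: t**(3/2) on [0, 1); 2*sqrt(t) on [1, 3)
linearity at 1 turns ℳ[f](s) into 2 summed integrals
between 0 and 1 the integrand is t**(11/2)·t^(s-1)
segment 1 to sqrt(3) holds 2*t**(7/2); add its integral

2*(2*3**(s/2 + 7/4)*(2*s + 11) - 2*s - 15)/((2*s + 7)*(2*s + 11))
  Re(s) > -11/2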